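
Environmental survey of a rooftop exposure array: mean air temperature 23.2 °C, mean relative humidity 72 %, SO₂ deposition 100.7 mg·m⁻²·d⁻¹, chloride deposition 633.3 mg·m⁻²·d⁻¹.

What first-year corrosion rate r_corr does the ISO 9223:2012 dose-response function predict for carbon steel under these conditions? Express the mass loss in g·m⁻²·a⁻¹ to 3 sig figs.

carbon steel: T>10 °C ⇒ hinge -0.054·(23.2−10) = -0.7128
  sulphur-dioxide contribution → 40.31 μm/a
  chloride contribution → 151.5 μm/a
  ⇒ r_corr(carbon steel) = 191.8 μm/a
Convert to mass loss: 191.8 μm/a × 7.85 g/cm³ = 1506 g·m⁻²·a⁻¹

r_corr = 1.51e+03 g·m⁻²·a⁻¹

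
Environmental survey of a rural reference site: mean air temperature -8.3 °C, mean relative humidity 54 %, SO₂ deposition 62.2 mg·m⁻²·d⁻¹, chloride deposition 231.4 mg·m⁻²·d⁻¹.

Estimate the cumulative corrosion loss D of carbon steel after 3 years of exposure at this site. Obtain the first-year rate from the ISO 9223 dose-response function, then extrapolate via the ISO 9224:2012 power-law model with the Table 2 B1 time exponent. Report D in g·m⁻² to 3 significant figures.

carbon steel: temperature factor f = +0.150·(-18.3) = -2.7450
  Pd branch = 1.77·Pd^0.52·e^(0.02·RH+f) = 2.868 μm/a
  Sd branch = 0.102·Sd^0.62·e^(0.033·RH+0.04·T) = 12.71 μm/a
  r_corr = 2.868 + 12.71 = 15.58 μm/a
Power-law: D(3) = r_corr · 3^0.523
  D(3) = 15.58 × 3^0.523 = 15.58 × 1.776 = 27.68 μm
  Mass loss = 27.68 μm × 7.85 g/cm³ = 217.3 g·m⁻²

D(3) = 217 g·m⁻²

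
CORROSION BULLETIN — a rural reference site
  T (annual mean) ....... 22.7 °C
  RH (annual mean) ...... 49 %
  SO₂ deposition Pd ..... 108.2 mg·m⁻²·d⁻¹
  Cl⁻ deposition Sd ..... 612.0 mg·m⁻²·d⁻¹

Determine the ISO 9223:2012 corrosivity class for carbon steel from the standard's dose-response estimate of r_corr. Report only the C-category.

C5

carbon steel: f(T) = -0.054·(T−10) [T>10 °C] = -0.6858
  SO₂ term: 1.77·108.2^0.52·exp(0.02·49-0.6858) = 27.14
  Sd branch = 0.102·Sd^0.62·e^(0.033·RH+0.04·T) = 68.07 μm/a
  r_corr = 27.14 + 68.07 = 95.21 μm/a
ISO 9223 Table 2 (carbon steel): 80 < 95.2 ≤ 200 μm/a ⇒ C5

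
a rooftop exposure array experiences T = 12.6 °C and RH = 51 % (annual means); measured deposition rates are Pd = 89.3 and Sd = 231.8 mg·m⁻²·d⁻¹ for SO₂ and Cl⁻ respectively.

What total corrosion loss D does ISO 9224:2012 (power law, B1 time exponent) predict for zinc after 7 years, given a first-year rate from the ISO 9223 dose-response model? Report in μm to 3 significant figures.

D(7) = 12.3 μm

zinc: temperature factor f = -0.071·(2.6) = -0.1846
  Pd branch = 0.0129·Pd^0.44·e^(0.046·RH+f) = 0.8084 μm/a
  Cl⁻ term: 0.0175·231.8^0.57·exp(0.008·51+0.085·12.6) = 1.712
  sum: 0.8084 + 1.712 → r_corr = 2.52 μm/a
ISO 9224: D(t) = r_corr · t^b with b = 0.813 (zinc, B1)
  D(7) = 2.52 × 7^0.813 = 2.52 × 4.865 = 12.26 μm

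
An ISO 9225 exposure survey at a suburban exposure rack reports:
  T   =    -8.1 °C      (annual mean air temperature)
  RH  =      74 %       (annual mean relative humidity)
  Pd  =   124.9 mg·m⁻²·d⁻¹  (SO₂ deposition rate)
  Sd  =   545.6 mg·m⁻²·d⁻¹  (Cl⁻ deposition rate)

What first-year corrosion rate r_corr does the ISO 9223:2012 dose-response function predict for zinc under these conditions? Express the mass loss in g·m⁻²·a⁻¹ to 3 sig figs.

r_corr = 15.8 g·m⁻²·a⁻¹

zinc: temperature factor f = +0.038·(-18.1) = -0.6878
  sulphur-dioxide contribution → 1.632 μm/a
  chloride contribution → 0.577 μm/a
  total first-year rate 2.209 μm/a
Convert to mass loss: 2.209 μm/a × 7.14 g/cm³ = 15.77 g·m⁻²·a⁻¹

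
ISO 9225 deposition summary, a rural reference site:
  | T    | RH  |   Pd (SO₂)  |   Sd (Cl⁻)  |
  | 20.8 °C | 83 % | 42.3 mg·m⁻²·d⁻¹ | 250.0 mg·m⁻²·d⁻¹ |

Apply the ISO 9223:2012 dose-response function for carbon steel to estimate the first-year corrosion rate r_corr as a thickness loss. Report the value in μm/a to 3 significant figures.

r_corr = 148 μm/a

carbon steel: temperature factor f = -0.054·(10.8) = -0.5832
  SO₂ term: 1.77·42.3^0.52·exp(0.02·83-0.5832) = 36.42
  Cl⁻ term: 0.102·250.0^0.62·exp(0.033·83+0.04·20.8) = 111.2
  r_corr = 36.42 + 111.2 = 147.6 μm/a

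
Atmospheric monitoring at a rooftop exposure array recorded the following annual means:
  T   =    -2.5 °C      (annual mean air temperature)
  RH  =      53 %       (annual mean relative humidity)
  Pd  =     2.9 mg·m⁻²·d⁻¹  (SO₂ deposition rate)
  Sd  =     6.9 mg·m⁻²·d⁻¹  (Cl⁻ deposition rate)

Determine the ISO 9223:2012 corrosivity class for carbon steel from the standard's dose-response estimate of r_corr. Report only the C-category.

carbon steel: temperature factor f = +0.150·(-12.5) = -1.8750
  Pd branch = 1.77·Pd^0.52·e^(0.02·RH+f) = 1.363 μm/a
  Cl⁻ term: 0.102·6.9^0.62·exp(0.033·53+0.04·-2.5) = 1.757
  sum: 1.363 + 1.757 → r_corr = 3.12 μm/a
ISO 9223 Table 2 (carbon steel): 1.3 < 3.12 ≤ 25 μm/a ⇒ C2

C2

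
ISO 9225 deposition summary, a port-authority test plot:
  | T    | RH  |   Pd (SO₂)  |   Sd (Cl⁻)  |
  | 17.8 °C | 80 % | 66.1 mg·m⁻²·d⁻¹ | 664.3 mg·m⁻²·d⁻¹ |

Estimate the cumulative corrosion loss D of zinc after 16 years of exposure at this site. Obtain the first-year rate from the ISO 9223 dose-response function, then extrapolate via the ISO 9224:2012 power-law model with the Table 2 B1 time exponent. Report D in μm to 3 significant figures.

zinc: T>10 °C ⇒ hinge -0.071·(17.8−10) = -0.5538
  sulphur-dioxide contribution → 1.859 μm/a
  chloride contribution → 6.121 μm/a
  total first-year rate 7.98 μm/a
Long-term exponent b (ISO 9224 Table 2, B1) = 0.813
  D(16) = 7.98 × 16^0.813 = 7.98 × 9.527 = 76.02 μm

D(16) = 76.0 μm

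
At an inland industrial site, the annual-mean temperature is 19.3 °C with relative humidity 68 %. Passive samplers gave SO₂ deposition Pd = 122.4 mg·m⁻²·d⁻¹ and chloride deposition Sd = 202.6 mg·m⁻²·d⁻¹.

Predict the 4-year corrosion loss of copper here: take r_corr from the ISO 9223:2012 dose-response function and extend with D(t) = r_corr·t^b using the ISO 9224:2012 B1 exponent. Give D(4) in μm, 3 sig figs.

copper: temperature factor f = -0.080·(9.3) = -0.7440
  Pd branch = 0.0053·Pd^0.26·e^(0.059·RH+f) = 0.4857 μm/a
  Sd branch = 0.01025·Sd^0.27·e^(0.036·RH+0.049·T) = 1.281 μm/a
  r_corr = 0.4857 + 1.281 = 1.766 μm/a
ISO 9224: D(t) = r_corr · t^b with b = 0.667 (copper, B1)
  D(4) = 1.766 × 4^0.667 = 1.766 × 2.521 = 4.453 μm

D(4) = 4.45 μm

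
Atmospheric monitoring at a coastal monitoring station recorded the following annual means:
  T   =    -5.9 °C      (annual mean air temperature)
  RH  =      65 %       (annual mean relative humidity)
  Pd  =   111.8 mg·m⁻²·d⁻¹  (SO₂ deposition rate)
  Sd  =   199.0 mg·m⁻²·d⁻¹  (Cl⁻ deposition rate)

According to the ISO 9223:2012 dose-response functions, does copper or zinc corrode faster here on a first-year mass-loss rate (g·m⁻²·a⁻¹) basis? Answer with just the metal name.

zinc

copper: f(T) = +0.126·(T−10) [T≤10 °C] = -2.0034
  Pd branch = 0.0053·Pd^0.26·e^(0.059·RH+f) = 0.1128 μm/a
  Sd branch = 0.01025·Sd^0.27·e^(0.036·RH+0.049·T) = 0.3327 μm/a
  r_corr = 0.1128 + 0.3327 = 0.4455 μm/a
  mass loss = 0.4455 μm/a × 8.96 g/cm³ = 3.992 g·m⁻²·a⁻¹
zinc: temperature factor f = +0.038·(-15.9) = -0.6042
  SO₂ term: 0.0129·111.8^0.44·exp(0.046·65-0.6042) = 1.117
  Sd branch = 0.0175·Sd^0.57·e^(0.008·RH+0.085·T) = 0.3643 μm/a
  sum: 1.117 + 0.3643 → r_corr = 1.481 μm/a
  mass loss = 1.481 μm/a × 7.14 g/cm³ = 10.58 g·m⁻²·a⁻¹
Ordering by g·m⁻²·a⁻¹: zinc (10.6) > copper (3.99)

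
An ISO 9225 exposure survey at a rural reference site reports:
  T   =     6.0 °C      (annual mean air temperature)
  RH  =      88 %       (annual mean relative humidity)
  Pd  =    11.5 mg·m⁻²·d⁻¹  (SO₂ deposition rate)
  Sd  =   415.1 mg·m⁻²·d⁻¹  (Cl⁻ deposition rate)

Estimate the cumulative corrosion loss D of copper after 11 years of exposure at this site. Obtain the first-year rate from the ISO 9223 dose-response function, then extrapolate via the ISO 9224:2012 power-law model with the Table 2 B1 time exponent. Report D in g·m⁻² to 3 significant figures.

copper: T≤10 °C ⇒ hinge +0.126·(6.0−10) = -0.5040
  SO₂ term: 0.0053·11.5^0.26·exp(0.059·88-0.5040) = 1.087
  Sd branch = 0.01025·Sd^0.27·e^(0.036·RH+0.049·T) = 1.664 μm/a
  sum: 1.087 + 1.664 → r_corr = 2.75 μm/a
Long-term exponent b (ISO 9224 Table 2, B1) = 0.667
  D(11) = 2.75 × 11^0.667 = 2.75 × 4.95 = 13.62 μm
  Mass loss = 13.62 μm × 8.96 g/cm³ = 122 g·m⁻²

D(11) = 122 g·m⁻²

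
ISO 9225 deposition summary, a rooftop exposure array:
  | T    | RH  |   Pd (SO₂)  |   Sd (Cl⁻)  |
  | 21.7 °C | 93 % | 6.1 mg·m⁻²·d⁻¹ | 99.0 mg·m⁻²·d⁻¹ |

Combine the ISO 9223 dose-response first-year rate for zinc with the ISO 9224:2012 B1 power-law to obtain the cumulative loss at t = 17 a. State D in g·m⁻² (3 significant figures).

D(17) = 293 g·m⁻²

zinc: T>10 °C ⇒ hinge -0.071·(21.7−10) = -0.8307
  Pd branch = 0.0129·Pd^0.44·e^(0.046·RH+f) = 0.898 μm/a
  Sd branch = 0.0175·Sd^0.57·e^(0.008·RH+0.085·T) = 3.197 μm/a
  r_corr = 0.898 + 3.197 = 4.095 μm/a
ISO 9224: D(t) = r_corr · t^b with b = 0.813 (zinc, B1)
  D(17) = 4.095 × 17^0.813 = 4.095 × 10.01 = 40.98 μm
  Mass loss = 40.98 μm × 7.14 g/cm³ = 292.6 g·m⁻²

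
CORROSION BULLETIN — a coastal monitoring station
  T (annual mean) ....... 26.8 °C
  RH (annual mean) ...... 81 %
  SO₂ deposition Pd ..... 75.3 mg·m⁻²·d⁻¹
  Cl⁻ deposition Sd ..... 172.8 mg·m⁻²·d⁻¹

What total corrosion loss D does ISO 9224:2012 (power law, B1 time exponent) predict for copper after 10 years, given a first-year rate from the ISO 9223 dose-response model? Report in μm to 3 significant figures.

D(10) = 15.5 μm

copper: temperature factor f = -0.080·(16.8) = -1.3440
  Pd branch = 0.0053·Pd^0.26·e^(0.059·RH+f) = 0.5059 μm/a
  Cl⁻ term: 0.01025·172.8^0.27·exp(0.036·81+0.049·26.8) = 2.829
  sum: 0.5059 + 2.829 → r_corr = 3.335 μm/a
ISO 9224: D(t) = r_corr · t^b with b = 0.667 (copper, B1)
  D(10) = 3.335 × 10^0.667 = 3.335 × 4.645 = 15.49 μm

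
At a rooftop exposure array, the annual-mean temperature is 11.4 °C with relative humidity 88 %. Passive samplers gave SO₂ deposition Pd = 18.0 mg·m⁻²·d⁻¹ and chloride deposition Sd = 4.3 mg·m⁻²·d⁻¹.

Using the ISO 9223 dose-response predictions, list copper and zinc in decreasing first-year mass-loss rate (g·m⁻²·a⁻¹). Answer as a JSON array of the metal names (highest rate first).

copper: T>10 °C ⇒ hinge -0.080·(11.4−10) = -0.1120
  Pd branch = 0.0053·Pd^0.26·e^(0.059·RH+f) = 1.807 μm/a
  Sd branch = 0.01025·Sd^0.27·e^(0.036·RH+0.049·T) = 0.6313 μm/a
  sum: 1.807 + 0.6313 → r_corr = 2.438 μm/a
  mass loss = 2.438 μm/a × 8.96 g/cm³ = 21.84 g·m⁻²·a⁻¹
zinc: T>10 °C ⇒ hinge -0.071·(11.4−10) = -0.0994
  Pd branch = 0.0129·Pd^0.44·e^(0.046·RH+f) = 2.387 μm/a
  Sd branch = 0.0175·Sd^0.57·e^(0.008·RH+0.085·T) = 0.2141 μm/a
  sum: 2.387 + 0.2141 → r_corr = 2.601 μm/a
  mass loss = 2.601 μm/a × 7.14 g/cm³ = 18.57 g·m⁻²·a⁻¹
Ordering by g·m⁻²·a⁻¹: copper (21.8) > zinc (18.6)

["copper", "zinc"]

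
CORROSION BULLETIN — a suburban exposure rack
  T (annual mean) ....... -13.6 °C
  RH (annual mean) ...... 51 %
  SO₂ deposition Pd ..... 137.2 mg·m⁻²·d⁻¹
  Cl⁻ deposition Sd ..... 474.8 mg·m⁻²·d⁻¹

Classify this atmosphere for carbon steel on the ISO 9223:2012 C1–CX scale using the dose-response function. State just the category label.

carbon steel: temperature factor f = +0.150·(-23.6) = -3.5400
  sulphur-dioxide contribution → 1.841 μm/a
  chloride contribution → 14.54 μm/a
  total first-year rate 16.39 μm/a
ISO 9223 Table 2 (carbon steel): 1.3 < 16.4 ≤ 25 μm/a ⇒ C2

C2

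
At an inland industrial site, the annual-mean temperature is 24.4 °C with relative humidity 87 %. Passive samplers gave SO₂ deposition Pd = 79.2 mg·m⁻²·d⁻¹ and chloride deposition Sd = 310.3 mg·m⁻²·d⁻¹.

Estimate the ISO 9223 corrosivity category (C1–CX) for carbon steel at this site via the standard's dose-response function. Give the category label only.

CX

carbon steel: f(T) = -0.054·(T−10) [T>10 °C] = -0.7776
  SO₂ term: 1.77·79.2^0.52·exp(0.02·87-0.7776) = 45.01
  Cl⁻ term: 0.102·310.3^0.62·exp(0.033·87+0.04·24.4) = 167.6
  sum: 45.01 + 167.6 → r_corr = 212.6 μm/a
Category bounds: 200…700 μm/a bracket r_corr ⇒ CX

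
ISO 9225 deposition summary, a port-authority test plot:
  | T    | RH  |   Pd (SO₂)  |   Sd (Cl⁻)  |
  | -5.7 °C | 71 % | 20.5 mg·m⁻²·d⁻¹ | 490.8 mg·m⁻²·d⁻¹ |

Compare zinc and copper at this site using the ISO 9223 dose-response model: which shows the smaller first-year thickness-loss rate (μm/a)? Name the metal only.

zinc: temperature factor f = +0.038·(-15.7) = -0.5966
  SO₂ term: 0.0129·20.5^0.44·exp(0.046·71-0.5966) = 0.7032
  Sd branch = 0.0175·Sd^0.57·e^(0.008·RH+0.085·T) = 0.6503 μm/a
  r_corr = 0.7032 + 0.6503 = 1.353 μm/a
copper: T≤10 °C ⇒ hinge +0.126·(-5.7−10) = -1.9782
  SO₂ term: 0.0053·20.5^0.26·exp(0.059·71-1.9782) = 0.106
  Cl⁻ term: 0.01025·490.8^0.27·exp(0.036·71+0.049·-5.7) = 0.5321
  sum: 0.106 + 0.5321 → r_corr = 0.6382 μm/a
Ordering by μm/a: zinc (1.35) > copper (0.638)

copper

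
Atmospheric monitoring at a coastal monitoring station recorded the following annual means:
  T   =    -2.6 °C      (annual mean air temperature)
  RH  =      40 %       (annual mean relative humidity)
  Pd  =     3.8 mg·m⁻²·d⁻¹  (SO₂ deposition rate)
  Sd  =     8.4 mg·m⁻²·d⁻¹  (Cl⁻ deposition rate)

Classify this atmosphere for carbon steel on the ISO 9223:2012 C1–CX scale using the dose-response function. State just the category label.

carbon steel: temperature factor f = +0.150·(-12.6) = -1.8900
  sulphur-dioxide contribution → 1.191 μm/a
  chloride contribution → 1.288 μm/a
  ⇒ r_corr(carbon steel) = 2.479 μm/a
Category bounds: 1.3…25 μm/a bracket r_corr ⇒ C2

C2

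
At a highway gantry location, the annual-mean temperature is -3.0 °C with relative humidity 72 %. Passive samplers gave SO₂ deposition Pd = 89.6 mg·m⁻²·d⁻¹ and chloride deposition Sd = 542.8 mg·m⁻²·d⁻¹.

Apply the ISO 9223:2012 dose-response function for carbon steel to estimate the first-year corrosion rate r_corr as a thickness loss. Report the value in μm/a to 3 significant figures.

r_corr = 59.3 μm/a

carbon steel: T≤10 °C ⇒ hinge +0.150·(-3.0−10) = -1.9500
  Pd branch = 1.77·Pd^0.52·e^(0.02·RH+f) = 11.01 μm/a
  Cl⁻ term: 0.102·542.8^0.62·exp(0.033·72+0.04·-3.0) = 48.29
  r_corr = 11.01 + 48.29 = 59.3 μm/a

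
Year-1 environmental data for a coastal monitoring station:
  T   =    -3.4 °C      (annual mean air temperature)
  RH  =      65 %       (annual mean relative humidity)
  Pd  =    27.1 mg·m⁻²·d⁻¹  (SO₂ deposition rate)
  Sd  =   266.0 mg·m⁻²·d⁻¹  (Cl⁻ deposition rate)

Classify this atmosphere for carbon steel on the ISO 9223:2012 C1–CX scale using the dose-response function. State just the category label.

C3

carbon steel: f(T) = +0.150·(T−10) [T≤10 °C] = -2.0100
  sulphur-dioxide contribution → 4.839 μm/a
  chloride contribution → 24.24 μm/a
  ⇒ r_corr(carbon steel) = 29.08 μm/a
ISO 9223 Table 2 (carbon steel): 25 < 29.1 ≤ 50 μm/a ⇒ C3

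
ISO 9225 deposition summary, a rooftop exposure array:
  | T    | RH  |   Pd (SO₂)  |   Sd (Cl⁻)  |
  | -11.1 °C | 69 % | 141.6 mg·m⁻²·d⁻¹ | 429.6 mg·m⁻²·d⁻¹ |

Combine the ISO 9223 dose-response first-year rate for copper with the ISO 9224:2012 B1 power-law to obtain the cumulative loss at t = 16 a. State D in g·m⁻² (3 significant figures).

copper: temperature factor f = +0.126·(-21.1) = -2.6586
  sulphur-dioxide contribution → 0.07888 μm/a
  chloride contribution → 0.3666 μm/a
  total first-year rate 0.4455 μm/a
ISO 9224: D(t) = r_corr · t^b with b = 0.667 (copper, B1)
  D(16) = 0.4455 × 16^0.667 = 0.4455 × 6.355 = 2.831 μm
  Mass loss = 2.831 μm × 8.96 g/cm³ = 25.37 g·m⁻²

D(16) = 25.4 g·m⁻²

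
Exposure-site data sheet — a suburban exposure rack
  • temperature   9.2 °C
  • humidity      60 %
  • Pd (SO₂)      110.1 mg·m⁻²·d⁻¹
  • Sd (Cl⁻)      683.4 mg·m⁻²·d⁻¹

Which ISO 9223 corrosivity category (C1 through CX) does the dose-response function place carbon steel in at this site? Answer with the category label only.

carbon steel: temperature factor f = +0.150·(-0.8) = -0.1200
  Pd branch = 1.77·Pd^0.52·e^(0.02·RH+f) = 60.08 μm/a
  Cl⁻ term: 0.102·683.4^0.62·exp(0.033·60+0.04·9.2) = 61.07
  sum: 60.08 + 61.07 → r_corr = 121.2 μm/a
Category bounds: 80…200 μm/a bracket r_corr ⇒ C5

C5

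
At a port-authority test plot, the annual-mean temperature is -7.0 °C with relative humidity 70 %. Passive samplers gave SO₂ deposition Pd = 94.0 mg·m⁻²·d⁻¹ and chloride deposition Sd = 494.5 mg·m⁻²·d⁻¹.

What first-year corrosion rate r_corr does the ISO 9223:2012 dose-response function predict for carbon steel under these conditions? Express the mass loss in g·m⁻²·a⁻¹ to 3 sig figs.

r_corr = 332 g·m⁻²·a⁻¹

carbon steel: f(T) = +0.150·(T−10) [T≤10 °C] = -2.5500
  SO₂ term: 1.77·94.0^0.52·exp(0.02·70-2.5500) = 5.951
  Cl⁻ term: 0.102·494.5^0.62·exp(0.033·70+0.04·-7.0) = 36.36
  r_corr = 5.951 + 36.36 = 42.31 μm/a
Convert to mass loss: 42.31 μm/a × 7.85 g/cm³ = 332.1 g·m⁻²·a⁻¹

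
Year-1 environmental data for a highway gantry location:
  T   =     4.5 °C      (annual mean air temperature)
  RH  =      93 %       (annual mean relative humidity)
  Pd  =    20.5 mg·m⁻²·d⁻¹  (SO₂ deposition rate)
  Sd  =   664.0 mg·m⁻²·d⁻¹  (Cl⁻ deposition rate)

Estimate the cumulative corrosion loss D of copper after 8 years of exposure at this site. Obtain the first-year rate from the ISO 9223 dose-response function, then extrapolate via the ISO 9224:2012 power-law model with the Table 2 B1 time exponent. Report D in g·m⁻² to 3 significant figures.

D(8) = 126 g·m⁻²

copper: T≤10 °C ⇒ hinge +0.126·(4.5−10) = -0.6930
  SO₂ term: 0.0053·20.5^0.26·exp(0.059·93-0.6930) = 1.404
  Cl⁻ term: 0.01025·664.0^0.27·exp(0.036·93+0.049·4.5) = 2.101
  r_corr = 1.404 + 2.101 = 3.505 μm/a
Power-law: D(8) = r_corr · 8^0.667
  D(8) = 3.505 × 8^0.667 = 3.505 × 4.003 = 14.03 μm
  Mass loss = 14.03 μm × 8.96 g/cm³ = 125.7 g·m⁻²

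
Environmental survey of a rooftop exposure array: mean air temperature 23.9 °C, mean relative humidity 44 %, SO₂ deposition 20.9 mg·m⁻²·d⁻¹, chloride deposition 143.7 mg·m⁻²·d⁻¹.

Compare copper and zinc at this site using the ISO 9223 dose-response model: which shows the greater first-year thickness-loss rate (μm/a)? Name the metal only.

zinc

copper: temperature factor f = -0.080·(13.9) = -1.1120
  sulphur-dioxide contribution → 0.05152 μm/a
  chloride contribution → 0.6163 μm/a
  total first-year rate 0.6678 μm/a
zinc: temperature factor f = -0.071·(13.9) = -0.9869
  sulphur-dioxide contribution → 0.1386 μm/a
  chloride contribution → 3.221 μm/a
  total first-year rate 3.359 μm/a
Ordering by μm/a: zinc (3.36) > copper (0.668)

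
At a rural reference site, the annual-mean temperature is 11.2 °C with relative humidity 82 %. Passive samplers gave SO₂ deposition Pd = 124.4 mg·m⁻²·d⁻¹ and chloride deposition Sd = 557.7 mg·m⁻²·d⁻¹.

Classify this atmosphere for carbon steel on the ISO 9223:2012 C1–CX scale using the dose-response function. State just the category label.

CX

carbon steel: T>10 °C ⇒ hinge -0.054·(11.2−10) = -0.0648
  sulphur-dioxide contribution → 105 μm/a
  chloride contribution → 120.5 μm/a
  total first-year rate 225.6 μm/a
Category bounds: 200…700 μm/a bracket r_corr ⇒ CX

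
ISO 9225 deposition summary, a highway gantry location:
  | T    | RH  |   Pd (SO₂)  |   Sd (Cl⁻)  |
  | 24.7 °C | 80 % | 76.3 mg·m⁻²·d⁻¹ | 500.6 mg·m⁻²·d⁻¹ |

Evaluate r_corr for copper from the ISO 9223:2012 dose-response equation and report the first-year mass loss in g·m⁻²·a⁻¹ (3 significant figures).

copper: temperature factor f = -0.080·(14.7) = -1.1760
  SO₂ term: 0.0053·76.3^0.26·exp(0.059·80-1.1760) = 0.5661
  Cl⁻ term: 0.01025·500.6^0.27·exp(0.036·80+0.049·24.7) = 3.281
  r_corr = 0.5661 + 3.281 = 3.847 μm/a
Convert to mass loss: 3.847 μm/a × 8.96 g/cm³ = 34.47 g·m⁻²·a⁻¹

r_corr = 34.5 g·m⁻²·a⁻¹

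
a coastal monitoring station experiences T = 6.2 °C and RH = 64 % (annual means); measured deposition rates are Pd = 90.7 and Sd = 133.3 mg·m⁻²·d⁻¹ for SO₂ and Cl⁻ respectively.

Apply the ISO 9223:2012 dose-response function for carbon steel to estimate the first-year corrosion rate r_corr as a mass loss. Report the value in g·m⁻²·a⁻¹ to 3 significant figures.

r_corr = 471 g·m⁻²·a⁻¹

carbon steel: temperature factor f = +0.150·(-3.8) = -0.5700
  sulphur-dioxide contribution → 37.52 μm/a
  chloride contribution → 22.44 μm/a
  ⇒ r_corr(carbon steel) = 59.96 μm/a
Convert to mass loss: 59.96 μm/a × 7.85 g/cm³ = 470.7 g·m⁻²·a⁻¹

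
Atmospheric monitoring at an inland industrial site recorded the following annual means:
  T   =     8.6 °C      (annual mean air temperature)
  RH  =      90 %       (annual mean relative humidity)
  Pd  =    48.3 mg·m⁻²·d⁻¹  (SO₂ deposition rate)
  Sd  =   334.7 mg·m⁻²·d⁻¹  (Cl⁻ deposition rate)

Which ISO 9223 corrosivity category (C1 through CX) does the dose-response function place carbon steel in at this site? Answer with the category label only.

carbon steel: temperature factor f = +0.150·(-1.4) = -0.2100
  sulphur-dioxide contribution → 65.19 μm/a
  chloride contribution → 103.1 μm/a
  total first-year rate 168.3 μm/a
168 μm/a falls in (80, 200] for carbon steel → category C5

C5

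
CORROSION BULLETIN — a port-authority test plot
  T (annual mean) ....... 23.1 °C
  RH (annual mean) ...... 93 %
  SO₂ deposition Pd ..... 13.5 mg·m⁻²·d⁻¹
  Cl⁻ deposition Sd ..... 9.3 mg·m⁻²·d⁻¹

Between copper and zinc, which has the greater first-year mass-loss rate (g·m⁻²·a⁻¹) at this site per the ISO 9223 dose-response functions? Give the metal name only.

copper

copper: temperature factor f = -0.080·(13.1) = -1.0480
  SO₂ term: 0.0053·13.5^0.26·exp(0.059·93-1.0480) = 0.8831
  Cl⁻ term: 0.01025·9.3^0.27·exp(0.036·93+0.049·23.1) = 1.651
  r_corr = 0.8831 + 1.651 = 2.534 μm/a
  mass loss = 2.534 μm/a × 8.96 g/cm³ = 22.71 g·m⁻²·a⁻¹
zinc: T>10 °C ⇒ hinge -0.071·(23.1−10) = -0.9301
  SO₂ term: 0.0129·13.5^0.44·exp(0.046·93-0.9301) = 1.153
  Cl⁻ term: 0.0175·9.3^0.57·exp(0.008·93+0.085·23.1) = 0.9352
  sum: 1.153 + 0.9352 → r_corr = 2.088 μm/a
  mass loss = 2.088 μm/a × 7.14 g/cm³ = 14.91 g·m⁻²·a⁻¹
Ordering by g·m⁻²·a⁻¹: copper (22.7) > zinc (14.9)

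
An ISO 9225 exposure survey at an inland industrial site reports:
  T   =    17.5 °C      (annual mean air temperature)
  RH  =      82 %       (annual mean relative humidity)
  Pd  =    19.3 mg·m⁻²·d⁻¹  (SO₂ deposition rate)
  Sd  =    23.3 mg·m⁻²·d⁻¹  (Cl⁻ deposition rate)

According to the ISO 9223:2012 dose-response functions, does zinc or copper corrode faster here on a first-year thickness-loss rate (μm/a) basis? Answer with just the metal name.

zinc

zinc: f(T) = -0.071·(T−10) [T>10 °C] = -0.5325
  SO₂ term: 0.0129·19.3^0.44·exp(0.046·82-0.5325) = 1.211
  Cl⁻ term: 0.0175·23.3^0.57·exp(0.008·82+0.085·17.5) = 0.8981
  r_corr = 1.211 + 0.8981 = 2.109 μm/a
copper: temperature factor f = -0.080·(7.5) = -0.6000
  SO₂ term: 0.0053·19.3^0.26·exp(0.059·82-0.6000) = 0.7926
  Sd branch = 0.01025·Sd^0.27·e^(0.036·RH+0.049·T) = 1.082 μm/a
  r_corr = 0.7926 + 1.082 = 1.875 μm/a
Ordering by μm/a: zinc (2.11) > copper (1.87)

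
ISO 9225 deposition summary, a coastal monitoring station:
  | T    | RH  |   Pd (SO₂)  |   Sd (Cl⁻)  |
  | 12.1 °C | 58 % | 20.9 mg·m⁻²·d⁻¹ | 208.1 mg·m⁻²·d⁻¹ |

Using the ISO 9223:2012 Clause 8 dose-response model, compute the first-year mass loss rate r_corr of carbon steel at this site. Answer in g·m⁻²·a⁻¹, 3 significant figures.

carbon steel: temperature factor f = -0.054·(2.1) = -0.1134
  sulphur-dioxide contribution → 24.49 μm/a
  chloride contribution → 30.72 μm/a
  total first-year rate 55.21 μm/a
Convert to mass loss: 55.21 μm/a × 7.85 g/cm³ = 433.4 g·m⁻²·a⁻¹

r_corr = 433 g·m⁻²·a⁻¹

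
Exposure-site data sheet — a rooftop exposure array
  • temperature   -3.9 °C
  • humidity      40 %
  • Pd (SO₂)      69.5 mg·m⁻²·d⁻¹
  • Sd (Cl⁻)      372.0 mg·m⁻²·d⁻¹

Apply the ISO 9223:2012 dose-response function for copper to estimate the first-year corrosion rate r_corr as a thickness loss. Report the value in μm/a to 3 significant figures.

r_corr = 0.206 μm/a

copper: T≤10 °C ⇒ hinge +0.126·(-3.9−10) = -1.7514
  SO₂ term: 0.0053·69.5^0.26·exp(0.059·40-1.7514) = 0.02934
  Cl⁻ term: 0.01025·372.0^0.27·exp(0.036·40+0.049·-3.9) = 0.1767
  r_corr = 0.02934 + 0.1767 = 0.206 μm/a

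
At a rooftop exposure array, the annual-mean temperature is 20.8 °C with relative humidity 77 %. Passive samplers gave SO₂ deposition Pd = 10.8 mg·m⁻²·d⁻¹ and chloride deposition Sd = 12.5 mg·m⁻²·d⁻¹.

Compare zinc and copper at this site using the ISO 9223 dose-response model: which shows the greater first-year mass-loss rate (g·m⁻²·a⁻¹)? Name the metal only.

zinc: temperature factor f = -0.071·(10.8) = -0.7668
  Pd branch = 0.0129·Pd^0.44·e^(0.046·RH+f) = 0.5896 μm/a
  Sd branch = 0.0175·Sd^0.57·e^(0.008·RH+0.085·T) = 0.801 μm/a
  sum: 0.5896 + 0.801 → r_corr = 1.391 μm/a
  mass loss = 1.391 μm/a × 7.14 g/cm³ = 9.929 g·m⁻²·a⁻¹
copper: temperature factor f = -0.080·(10.8) = -0.8640
  Pd branch = 0.0053·Pd^0.26·e^(0.059·RH+f) = 0.3897 μm/a
  Cl⁻ term: 0.01025·12.5^0.27·exp(0.036·77+0.049·20.8) = 0.8982
  r_corr = 0.3897 + 0.8982 = 1.288 μm/a
  mass loss = 1.288 μm/a × 8.96 g/cm³ = 11.54 g·m⁻²·a⁻¹
Ordering by g·m⁻²·a⁻¹: copper (11.5) > zinc (9.93)

copper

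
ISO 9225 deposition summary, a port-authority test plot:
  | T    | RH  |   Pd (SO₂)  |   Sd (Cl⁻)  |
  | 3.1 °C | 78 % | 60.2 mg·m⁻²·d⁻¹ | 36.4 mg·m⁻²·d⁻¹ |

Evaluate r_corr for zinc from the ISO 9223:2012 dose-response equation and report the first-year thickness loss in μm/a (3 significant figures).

r_corr = 2.51 μm/a

zinc: temperature factor f = +0.038·(-6.9) = -0.2622
  sulphur-dioxide contribution → 2.178 μm/a
  chloride contribution → 0.3298 μm/a
  ⇒ r_corr(zinc) = 2.507 μm/a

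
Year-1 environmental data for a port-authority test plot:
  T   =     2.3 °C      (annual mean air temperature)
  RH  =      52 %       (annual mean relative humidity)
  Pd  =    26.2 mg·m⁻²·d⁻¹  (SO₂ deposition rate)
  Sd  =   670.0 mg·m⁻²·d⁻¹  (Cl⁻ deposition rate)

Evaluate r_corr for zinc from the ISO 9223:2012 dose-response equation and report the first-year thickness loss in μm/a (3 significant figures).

r_corr = 1.76 μm/a

zinc: temperature factor f = +0.038·(-7.7) = -0.2926
  sulphur-dioxide contribution → 0.443 μm/a
  chloride contribution → 1.317 μm/a
  total first-year rate 1.76 μm/a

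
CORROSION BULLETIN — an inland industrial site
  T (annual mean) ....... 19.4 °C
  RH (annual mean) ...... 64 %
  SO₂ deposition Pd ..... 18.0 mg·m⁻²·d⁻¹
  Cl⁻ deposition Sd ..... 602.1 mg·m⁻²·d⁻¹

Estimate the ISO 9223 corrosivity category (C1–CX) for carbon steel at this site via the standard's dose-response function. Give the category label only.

carbon steel: f(T) = -0.054·(T−10) [T>10 °C] = -0.5076
  SO₂ term: 1.77·18.0^0.52·exp(0.02·64-0.5076) = 17.23
  Cl⁻ term: 0.102·602.1^0.62·exp(0.033·64+0.04·19.4) = 96.88
  sum: 17.23 + 96.88 → r_corr = 114.1 μm/a
ISO 9223 Table 2 (carbon steel): 80 < 114 ≤ 200 μm/a ⇒ C5

C5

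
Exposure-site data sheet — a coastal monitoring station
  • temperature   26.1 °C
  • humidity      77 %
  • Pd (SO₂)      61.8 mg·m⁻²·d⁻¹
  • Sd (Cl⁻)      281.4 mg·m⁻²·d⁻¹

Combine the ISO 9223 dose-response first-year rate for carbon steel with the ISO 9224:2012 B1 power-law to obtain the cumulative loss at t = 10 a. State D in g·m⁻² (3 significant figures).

D(10) = 3.95e+03 g·m⁻²

carbon steel: temperature factor f = -0.054·(16.1) = -0.8694
  SO₂ term: 1.77·61.8^0.52·exp(0.02·77-0.8694) = 29.55
  Sd branch = 0.102·Sd^0.62·e^(0.033·RH+0.04·T) = 121.4 μm/a
  sum: 29.55 + 121.4 → r_corr = 150.9 μm/a
ISO 9224: D(t) = r_corr · t^b with b = 0.523 (carbon steel, B1)
  D(10) = 150.9 × 10^0.523 = 150.9 × 3.334 = 503.2 μm
  Mass loss = 503.2 μm × 7.85 g/cm³ = 3950 g·m⁻²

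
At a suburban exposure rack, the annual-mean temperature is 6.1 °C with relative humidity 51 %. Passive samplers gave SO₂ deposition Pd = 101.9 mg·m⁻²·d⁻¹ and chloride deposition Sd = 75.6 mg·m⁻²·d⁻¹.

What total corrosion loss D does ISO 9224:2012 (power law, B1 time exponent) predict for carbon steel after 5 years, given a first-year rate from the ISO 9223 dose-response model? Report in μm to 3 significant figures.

carbon steel: f(T) = +0.150·(T−10) [T≤10 °C] = -0.5850
  sulphur-dioxide contribution → 30.28 μm/a
  chloride contribution → 10.24 μm/a
  ⇒ r_corr(carbon steel) = 40.52 μm/a
Long-term exponent b (ISO 9224 Table 2, B1) = 0.523
  D(5) = 40.52 × 5^0.523 = 40.52 × 2.32 = 94.01 μm

D(5) = 94.0 μm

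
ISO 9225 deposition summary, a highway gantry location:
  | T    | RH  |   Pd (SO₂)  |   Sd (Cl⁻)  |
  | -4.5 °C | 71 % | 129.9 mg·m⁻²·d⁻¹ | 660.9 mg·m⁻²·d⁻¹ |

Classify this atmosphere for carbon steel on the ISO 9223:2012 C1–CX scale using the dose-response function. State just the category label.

carbon steel: T≤10 °C ⇒ hinge +0.150·(-4.5−10) = -2.1750
  Pd branch = 1.77·Pd^0.52·e^(0.02·RH+f) = 10.45 μm/a
  Cl⁻ term: 0.102·660.9^0.62·exp(0.033·71+0.04·-4.5) = 49.71
  r_corr = 10.45 + 49.71 = 60.16 μm/a
ISO 9223 Table 2 (carbon steel): 50 < 60.2 ≤ 80 μm/a ⇒ C4

C4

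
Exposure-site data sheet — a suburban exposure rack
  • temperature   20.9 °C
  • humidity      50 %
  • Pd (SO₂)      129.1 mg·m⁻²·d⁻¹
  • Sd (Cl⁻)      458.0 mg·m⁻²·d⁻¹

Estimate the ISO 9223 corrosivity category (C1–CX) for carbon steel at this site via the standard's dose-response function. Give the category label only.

carbon steel: f(T) = -0.054·(T−10) [T>10 °C] = -0.5886
  SO₂ term: 1.77·129.1^0.52·exp(0.02·50-0.5886) = 33.44
  Sd branch = 0.102·Sd^0.62·e^(0.033·RH+0.04·T) = 54.7 μm/a
  sum: 33.44 + 54.7 → r_corr = 88.15 μm/a
Category bounds: 80…200 μm/a bracket r_corr ⇒ C5

C5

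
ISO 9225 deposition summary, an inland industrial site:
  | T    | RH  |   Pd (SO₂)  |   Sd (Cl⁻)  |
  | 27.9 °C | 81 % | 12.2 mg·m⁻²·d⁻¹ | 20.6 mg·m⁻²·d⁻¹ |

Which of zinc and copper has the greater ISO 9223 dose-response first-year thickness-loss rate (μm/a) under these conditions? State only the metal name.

zinc

zinc: temperature factor f = -0.071·(17.9) = -1.2709
  SO₂ term: 0.0129·12.2^0.44·exp(0.046·81-1.2709) = 0.4517
  Cl⁻ term: 0.0175·20.6^0.57·exp(0.008·81+0.085·27.9) = 2.01
  r_corr = 0.4517 + 2.01 = 2.462 μm/a
copper: f(T) = -0.080·(T−10) [T>10 °C] = -1.4320
  SO₂ term: 0.0053·12.2^0.26·exp(0.059·81-1.4320) = 0.2886
  Cl⁻ term: 0.01025·20.6^0.27·exp(0.036·81+0.049·27.9) = 1.681
  sum: 0.2886 + 1.681 → r_corr = 1.97 μm/a
Ordering by μm/a: zinc (2.46) > copper (1.97)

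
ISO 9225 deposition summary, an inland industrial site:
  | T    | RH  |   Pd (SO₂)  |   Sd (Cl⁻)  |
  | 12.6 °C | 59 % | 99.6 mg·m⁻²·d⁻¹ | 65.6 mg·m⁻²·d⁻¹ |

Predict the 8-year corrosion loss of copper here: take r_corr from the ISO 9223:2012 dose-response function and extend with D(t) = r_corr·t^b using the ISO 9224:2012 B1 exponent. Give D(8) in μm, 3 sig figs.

copper: temperature factor f = -0.080·(2.6) = -0.2080
  Pd branch = 0.0053·Pd^0.26·e^(0.059·RH+f) = 0.4627 μm/a
  Sd branch = 0.01025·Sd^0.27·e^(0.036·RH+0.049·T) = 0.4919 μm/a
  sum: 0.4627 + 0.4919 → r_corr = 0.9546 μm/a
Long-term exponent b (ISO 9224 Table 2, B1) = 0.667
  D(8) = 0.9546 × 8^0.667 = 0.9546 × 4.003 = 3.821 μm

D(8) = 3.82 μm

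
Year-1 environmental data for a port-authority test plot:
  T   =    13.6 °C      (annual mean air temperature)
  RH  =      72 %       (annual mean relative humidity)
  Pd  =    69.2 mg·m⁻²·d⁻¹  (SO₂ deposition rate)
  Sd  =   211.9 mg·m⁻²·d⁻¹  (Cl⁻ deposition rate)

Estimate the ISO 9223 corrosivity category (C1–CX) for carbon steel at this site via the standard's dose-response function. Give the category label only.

C5

carbon steel: temperature factor f = -0.054·(3.6) = -0.1944
  Pd branch = 1.77·Pd^0.52·e^(0.02·RH+f) = 55.69 μm/a
  Cl⁻ term: 0.102·211.9^0.62·exp(0.033·72+0.04·13.6) = 52.35
  r_corr = 55.69 + 52.35 = 108 μm/a
Category bounds: 80…200 μm/a bracket r_corr ⇒ C5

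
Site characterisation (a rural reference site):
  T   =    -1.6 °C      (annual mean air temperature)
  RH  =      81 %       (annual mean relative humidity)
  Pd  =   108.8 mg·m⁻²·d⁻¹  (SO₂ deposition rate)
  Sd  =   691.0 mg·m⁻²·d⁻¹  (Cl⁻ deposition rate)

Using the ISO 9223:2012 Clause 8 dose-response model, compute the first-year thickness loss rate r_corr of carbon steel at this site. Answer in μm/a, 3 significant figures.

r_corr = 97.8 μm/a

carbon steel: T≤10 °C ⇒ hinge +0.150·(-1.6−10) = -1.7400
  SO₂ term: 1.77·108.8^0.52·exp(0.02·81-1.7400) = 17.98
  Cl⁻ term: 0.102·691.0^0.62·exp(0.033·81+0.04·-1.6) = 79.83
  sum: 17.98 + 79.83 → r_corr = 97.81 μm/a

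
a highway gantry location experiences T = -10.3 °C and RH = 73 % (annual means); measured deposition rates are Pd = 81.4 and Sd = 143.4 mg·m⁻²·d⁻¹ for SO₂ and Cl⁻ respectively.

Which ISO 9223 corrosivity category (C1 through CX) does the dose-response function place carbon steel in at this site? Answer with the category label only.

C2

carbon steel: temperature factor f = +0.150·(-20.3) = -3.0450
  SO₂ term: 1.77·81.4^0.52·exp(0.02·73-3.0450) = 3.574
  Sd branch = 0.102·Sd^0.62·e^(0.033·RH+0.04·T) = 16.33 μm/a
  sum: 3.574 + 16.33 → r_corr = 19.9 μm/a
ISO 9223 Table 2 (carbon steel): 1.3 < 19.9 ≤ 25 μm/a ⇒ C2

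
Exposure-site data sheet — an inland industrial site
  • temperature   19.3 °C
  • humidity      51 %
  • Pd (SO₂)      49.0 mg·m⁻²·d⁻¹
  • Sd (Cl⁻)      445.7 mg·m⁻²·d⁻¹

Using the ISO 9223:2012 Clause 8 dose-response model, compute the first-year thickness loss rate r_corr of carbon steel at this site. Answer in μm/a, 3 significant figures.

r_corr = 74.6 μm/a

carbon steel: temperature factor f = -0.054·(9.3) = -0.5022
  Pd branch = 1.77·Pd^0.52·e^(0.02·RH+f) = 22.48 μm/a
  Sd branch = 0.102·Sd^0.62·e^(0.033·RH+0.04·T) = 52.14 μm/a
  r_corr = 22.48 + 52.14 = 74.62 μm/a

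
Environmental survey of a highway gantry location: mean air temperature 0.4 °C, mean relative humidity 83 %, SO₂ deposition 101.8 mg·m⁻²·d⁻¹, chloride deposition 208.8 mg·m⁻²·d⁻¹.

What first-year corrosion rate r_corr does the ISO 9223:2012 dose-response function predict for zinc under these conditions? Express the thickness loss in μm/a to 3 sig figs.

r_corr = 3.86 μm/a

zinc: temperature factor f = +0.038·(-9.6) = -0.3648
  sulphur-dioxide contribution → 3.117 μm/a
  chloride contribution → 0.7386 μm/a
  total first-year rate 3.855 μm/a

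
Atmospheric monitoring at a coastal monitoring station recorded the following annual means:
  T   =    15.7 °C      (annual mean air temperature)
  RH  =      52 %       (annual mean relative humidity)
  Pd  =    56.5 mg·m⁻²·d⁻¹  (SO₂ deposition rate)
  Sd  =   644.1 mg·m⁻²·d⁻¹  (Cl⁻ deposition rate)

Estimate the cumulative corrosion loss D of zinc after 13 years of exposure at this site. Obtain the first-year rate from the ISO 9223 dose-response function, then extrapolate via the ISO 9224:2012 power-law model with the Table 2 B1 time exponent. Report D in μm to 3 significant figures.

D(13) = 36.8 μm

zinc: temperature factor f = -0.071·(5.7) = -0.4047
  sulphur-dioxide contribution → 0.5553 μm/a
  chloride contribution → 4.021 μm/a
  ⇒ r_corr(zinc) = 4.577 μm/a
Power-law: D(13) = r_corr · 13^0.813
  D(13) = 4.577 × 13^0.813 = 4.577 × 8.047 = 36.83 μm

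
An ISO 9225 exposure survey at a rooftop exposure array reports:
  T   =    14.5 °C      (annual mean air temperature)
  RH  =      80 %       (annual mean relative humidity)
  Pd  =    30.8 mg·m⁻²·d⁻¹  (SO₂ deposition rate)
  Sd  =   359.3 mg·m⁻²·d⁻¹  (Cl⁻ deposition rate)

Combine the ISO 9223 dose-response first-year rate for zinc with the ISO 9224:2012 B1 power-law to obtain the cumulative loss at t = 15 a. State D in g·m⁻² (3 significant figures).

zinc: temperature factor f = -0.071·(4.5) = -0.3195
  Pd branch = 0.0129·Pd^0.44·e^(0.046·RH+f) = 1.679 μm/a
  Cl⁻ term: 0.0175·359.3^0.57·exp(0.008·80+0.085·14.5) = 3.257
  sum: 1.679 + 3.257 → r_corr = 4.936 μm/a
Power-law: D(15) = r_corr · 15^0.813
  D(15) = 4.936 × 15^0.813 = 4.936 × 9.04 = 44.62 μm
  Mass loss = 44.62 μm × 7.14 g/cm³ = 318.6 g·m⁻²

D(15) = 319 g·m⁻²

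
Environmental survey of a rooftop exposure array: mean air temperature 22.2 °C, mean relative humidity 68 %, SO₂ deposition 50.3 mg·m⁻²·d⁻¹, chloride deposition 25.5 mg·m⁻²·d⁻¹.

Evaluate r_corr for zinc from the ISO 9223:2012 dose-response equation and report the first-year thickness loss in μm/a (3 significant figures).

zinc: T>10 °C ⇒ hinge -0.071·(22.2−10) = -0.8662
  sulphur-dioxide contribution → 0.6943 μm/a
  chloride contribution → 1.26 μm/a
  ⇒ r_corr(zinc) = 1.955 μm/a

r_corr = 1.95 μm/a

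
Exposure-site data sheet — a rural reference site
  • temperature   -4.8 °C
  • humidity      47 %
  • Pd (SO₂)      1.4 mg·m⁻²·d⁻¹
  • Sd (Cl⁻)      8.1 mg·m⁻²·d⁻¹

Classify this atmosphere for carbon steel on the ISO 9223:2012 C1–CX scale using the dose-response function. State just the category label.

carbon steel: f(T) = +0.150·(T−10) [T≤10 °C] = -2.2200
  SO₂ term: 1.77·1.4^0.52·exp(0.02·47-2.2200) = 0.5862
  Cl⁻ term: 0.102·8.1^0.62·exp(0.033·47+0.04·-4.8) = 1.452
  sum: 0.5862 + 1.452 → r_corr = 2.039 μm/a
ISO 9223 Table 2 (carbon steel): 1.3 < 2.04 ≤ 25 μm/a ⇒ C2

C2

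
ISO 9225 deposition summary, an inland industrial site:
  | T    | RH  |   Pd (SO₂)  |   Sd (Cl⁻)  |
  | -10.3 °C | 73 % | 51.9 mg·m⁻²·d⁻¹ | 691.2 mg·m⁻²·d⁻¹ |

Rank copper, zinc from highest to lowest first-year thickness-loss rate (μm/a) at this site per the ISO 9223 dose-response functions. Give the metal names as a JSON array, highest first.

["zinc", "copper"]

copper: T≤10 °C ⇒ hinge +0.126·(-10.3−10) = -2.5578
  SO₂ term: 0.0053·51.9^0.26·exp(0.059·73-2.5578) = 0.08509
  Cl⁻ term: 0.01025·691.2^0.27·exp(0.036·73+0.049·-10.3) = 0.5007
  sum: 0.08509 + 0.5007 → r_corr = 0.5858 μm/a
zinc: f(T) = +0.038·(T−10) [T≤10 °C] = -0.7714
  SO₂ term: 0.0129·51.9^0.44·exp(0.046·73-0.7714) = 0.9741
  Cl⁻ term: 0.0175·691.2^0.57·exp(0.008·73+0.085·-10.3) = 0.5433
  r_corr = 0.9741 + 0.5433 = 1.517 μm/a
Ordering by μm/a: zinc (1.52) > copper (0.586)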